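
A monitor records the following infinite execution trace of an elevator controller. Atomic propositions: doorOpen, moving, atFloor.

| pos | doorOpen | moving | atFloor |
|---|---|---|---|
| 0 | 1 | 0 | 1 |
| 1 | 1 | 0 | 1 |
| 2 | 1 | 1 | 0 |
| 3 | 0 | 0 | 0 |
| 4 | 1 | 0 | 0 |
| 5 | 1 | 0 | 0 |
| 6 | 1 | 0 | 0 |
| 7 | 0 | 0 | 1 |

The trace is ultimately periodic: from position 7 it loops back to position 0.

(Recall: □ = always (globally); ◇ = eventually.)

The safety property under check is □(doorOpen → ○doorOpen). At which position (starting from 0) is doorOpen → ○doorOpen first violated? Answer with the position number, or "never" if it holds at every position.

Check doorOpen → ○doorOpen at each position in order: 0 ✓, 1 ✓.
At position 2 the labels are {doorOpen, moving} and the next position 3 has {}, so doorOpen → ○doorOpen is false there. This is the first violation.

2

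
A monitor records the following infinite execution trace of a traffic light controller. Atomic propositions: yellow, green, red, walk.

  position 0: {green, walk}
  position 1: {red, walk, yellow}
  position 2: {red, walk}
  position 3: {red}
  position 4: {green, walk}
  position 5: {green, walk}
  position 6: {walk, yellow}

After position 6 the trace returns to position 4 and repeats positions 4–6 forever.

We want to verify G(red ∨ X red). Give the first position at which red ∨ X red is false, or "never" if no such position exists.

Check red ∨ X red at each position in order: 0 ✓, 1 ✓, 2 ✓, 3 ✓.
At position 4 the labels are {green, walk} and the next position 5 has {green, walk}, so red ∨ X red is false there. This is the first violation.

4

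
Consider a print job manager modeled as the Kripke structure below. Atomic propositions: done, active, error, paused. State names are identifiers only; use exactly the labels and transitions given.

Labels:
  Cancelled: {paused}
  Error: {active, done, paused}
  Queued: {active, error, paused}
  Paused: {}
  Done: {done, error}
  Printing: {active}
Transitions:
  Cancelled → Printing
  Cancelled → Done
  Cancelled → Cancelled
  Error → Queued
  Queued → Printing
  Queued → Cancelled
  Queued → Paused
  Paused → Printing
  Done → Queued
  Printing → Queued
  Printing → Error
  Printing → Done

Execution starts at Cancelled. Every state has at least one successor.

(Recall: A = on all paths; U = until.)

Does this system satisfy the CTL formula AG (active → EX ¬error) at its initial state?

No

States satisfying active → EX ¬error: {Cancelled, Queued, Paused, Done, Printing}.
States satisfying AG (active → EX ¬error): ∅.
Error is reachable from Cancelled and violates active → EX ¬error, so AG fails at Cancelled.
Cancelled ∉ Sat(AG (active → EX ¬error)).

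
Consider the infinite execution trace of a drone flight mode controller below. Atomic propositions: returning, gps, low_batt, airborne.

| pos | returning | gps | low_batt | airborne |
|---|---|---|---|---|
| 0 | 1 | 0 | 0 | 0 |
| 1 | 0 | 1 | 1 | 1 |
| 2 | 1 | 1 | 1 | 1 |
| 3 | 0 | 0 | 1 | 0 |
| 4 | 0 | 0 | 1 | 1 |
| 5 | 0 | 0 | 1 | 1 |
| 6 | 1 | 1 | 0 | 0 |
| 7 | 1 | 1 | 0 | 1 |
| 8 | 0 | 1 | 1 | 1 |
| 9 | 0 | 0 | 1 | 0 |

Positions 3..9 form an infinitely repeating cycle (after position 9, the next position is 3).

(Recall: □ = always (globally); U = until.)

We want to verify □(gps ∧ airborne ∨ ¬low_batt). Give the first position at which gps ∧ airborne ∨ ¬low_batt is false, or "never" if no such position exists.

3

Check gps ∧ airborne ∨ ¬low_batt at each position in order: 0 ✓, 1 ✓, 2 ✓.
At position 3 the labels are {low_batt}, so gps ∧ airborne ∨ ¬low_batt is false there. This is the first violation.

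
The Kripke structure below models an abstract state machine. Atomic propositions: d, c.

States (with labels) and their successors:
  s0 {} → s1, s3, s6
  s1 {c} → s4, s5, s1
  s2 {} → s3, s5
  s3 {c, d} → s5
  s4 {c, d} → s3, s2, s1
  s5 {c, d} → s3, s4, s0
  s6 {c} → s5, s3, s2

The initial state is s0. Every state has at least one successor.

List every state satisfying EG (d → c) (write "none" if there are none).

States satisfying d → c: {s0, s1, s2, s3, s4, s5, s6}.
States satisfying EG (d → c): {s0, s1, s2, s3, s4, s5, s6}.

{s0, s1, s2, s3, s4, s5, s6}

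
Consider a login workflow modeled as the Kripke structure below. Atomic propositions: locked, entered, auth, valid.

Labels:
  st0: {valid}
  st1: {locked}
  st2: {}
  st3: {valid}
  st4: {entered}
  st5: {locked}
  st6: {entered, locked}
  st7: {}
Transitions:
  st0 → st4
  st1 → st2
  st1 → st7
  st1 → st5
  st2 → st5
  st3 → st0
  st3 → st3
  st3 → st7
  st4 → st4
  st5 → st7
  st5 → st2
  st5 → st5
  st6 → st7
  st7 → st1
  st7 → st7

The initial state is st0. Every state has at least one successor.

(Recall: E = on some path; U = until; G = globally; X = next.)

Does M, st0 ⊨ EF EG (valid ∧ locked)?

States satisfying EG (valid ∧ locked): ∅.
States satisfying EF EG (valid ∧ locked): ∅.
No suitable path/successor from st0 witnesses the formula.
st0 ∉ Sat(EF EG (valid ∧ locked)).

No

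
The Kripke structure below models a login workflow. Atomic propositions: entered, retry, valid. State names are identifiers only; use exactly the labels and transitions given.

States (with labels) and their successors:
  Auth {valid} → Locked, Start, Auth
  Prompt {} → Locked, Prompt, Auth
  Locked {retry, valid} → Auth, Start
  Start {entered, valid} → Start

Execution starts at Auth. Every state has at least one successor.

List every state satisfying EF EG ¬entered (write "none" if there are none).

{Auth, Prompt, Locked}

States satisfying EG ¬entered: {Auth, Prompt, Locked}.
States satisfying EF EG ¬entered: {Auth, Prompt, Locked}.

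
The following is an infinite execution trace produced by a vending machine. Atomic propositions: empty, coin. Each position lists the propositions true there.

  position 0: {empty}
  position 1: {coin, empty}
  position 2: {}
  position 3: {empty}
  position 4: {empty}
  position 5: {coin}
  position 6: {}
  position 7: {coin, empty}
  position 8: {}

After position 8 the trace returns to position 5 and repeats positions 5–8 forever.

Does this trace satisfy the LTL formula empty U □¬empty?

Walking from position 0: at position 2, □¬empty has not yet held and empty fails, so empty U □¬empty is false.

Violated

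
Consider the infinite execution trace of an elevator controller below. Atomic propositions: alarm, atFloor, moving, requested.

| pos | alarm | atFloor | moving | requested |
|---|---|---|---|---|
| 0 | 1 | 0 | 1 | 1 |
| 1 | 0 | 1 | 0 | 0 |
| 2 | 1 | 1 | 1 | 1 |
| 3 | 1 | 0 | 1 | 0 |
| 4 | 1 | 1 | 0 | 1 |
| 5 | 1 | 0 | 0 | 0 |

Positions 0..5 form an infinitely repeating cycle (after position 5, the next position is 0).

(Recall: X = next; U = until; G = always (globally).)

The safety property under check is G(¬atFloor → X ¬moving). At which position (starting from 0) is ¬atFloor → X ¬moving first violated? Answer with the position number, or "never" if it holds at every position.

Check ¬atFloor → X ¬moving at each position in order: 0 ✓, 1 ✓, 2 ✓, 3 ✓, 4 ✓.
At position 5 the labels are {alarm} and the next position 0 has {alarm, moving, requested}, so ¬atFloor → X ¬moving is false there. This is the first violation.

5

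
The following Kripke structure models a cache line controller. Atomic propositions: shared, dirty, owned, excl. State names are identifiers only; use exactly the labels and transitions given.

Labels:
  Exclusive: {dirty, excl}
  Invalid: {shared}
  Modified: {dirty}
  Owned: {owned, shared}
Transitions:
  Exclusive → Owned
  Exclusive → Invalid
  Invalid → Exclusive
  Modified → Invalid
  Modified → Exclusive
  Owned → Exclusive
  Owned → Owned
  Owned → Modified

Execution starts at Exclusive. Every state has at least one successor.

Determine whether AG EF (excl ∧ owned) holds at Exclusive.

Does not hold

States satisfying EF (excl ∧ owned): ∅.
States satisfying AG EF (excl ∧ owned): ∅.
Exclusive is reachable from Exclusive and violates EF (excl ∧ owned), so AG fails at Exclusive.
Exclusive ∉ Sat(AG EF (excl ∧ owned)).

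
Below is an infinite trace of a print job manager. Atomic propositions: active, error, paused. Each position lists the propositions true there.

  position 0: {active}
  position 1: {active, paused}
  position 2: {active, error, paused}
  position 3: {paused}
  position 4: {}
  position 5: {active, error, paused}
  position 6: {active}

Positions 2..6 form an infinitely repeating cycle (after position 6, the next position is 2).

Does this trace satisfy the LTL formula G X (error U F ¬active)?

X (error U F ¬active) holds at every position 0..6, and those are all positions ever visited, so G X (error U F ¬active) holds.

Holds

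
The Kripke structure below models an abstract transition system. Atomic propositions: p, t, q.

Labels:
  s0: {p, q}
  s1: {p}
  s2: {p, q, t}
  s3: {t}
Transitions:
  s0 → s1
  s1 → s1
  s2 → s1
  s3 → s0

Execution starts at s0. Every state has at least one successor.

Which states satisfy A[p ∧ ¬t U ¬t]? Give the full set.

States satisfying p ∧ ¬t: {s0, s1}.
States satisfying ¬t: {s0, s1}.
States satisfying A[p ∧ ¬t U ¬t]: {s0, s1}.

{s0, s1}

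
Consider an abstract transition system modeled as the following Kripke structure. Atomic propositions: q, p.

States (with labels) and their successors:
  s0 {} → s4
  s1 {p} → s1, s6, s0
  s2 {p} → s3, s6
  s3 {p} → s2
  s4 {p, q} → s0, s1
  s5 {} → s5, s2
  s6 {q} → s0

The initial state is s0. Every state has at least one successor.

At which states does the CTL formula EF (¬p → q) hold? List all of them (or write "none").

States satisfying ¬p → q: {s1, s2, s3, s4, s6}.
States satisfying EF (¬p → q): {s0, s1, s2, s3, s4, s5, s6}.

{s0, s1, s2, s3, s4, s5, s6}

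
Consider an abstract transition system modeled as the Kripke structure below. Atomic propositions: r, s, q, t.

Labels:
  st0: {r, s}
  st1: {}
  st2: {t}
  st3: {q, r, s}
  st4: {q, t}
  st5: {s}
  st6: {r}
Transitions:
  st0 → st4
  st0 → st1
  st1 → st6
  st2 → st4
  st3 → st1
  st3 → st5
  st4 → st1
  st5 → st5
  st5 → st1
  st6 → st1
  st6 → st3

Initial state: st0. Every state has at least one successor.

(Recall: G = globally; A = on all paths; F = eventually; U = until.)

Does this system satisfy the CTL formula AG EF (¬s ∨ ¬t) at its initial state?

Yes

States satisfying EF (¬s ∨ ¬t): {st0, st1, st2, st3, st4, st5, st6}.
States satisfying AG EF (¬s ∨ ¬t): {st0, st1, st2, st3, st4, st5, st6}.
Every state reachable from st0 satisfies EF (¬s ∨ ¬t).
st0 ∈ Sat(AG EF (¬s ∨ ¬t)).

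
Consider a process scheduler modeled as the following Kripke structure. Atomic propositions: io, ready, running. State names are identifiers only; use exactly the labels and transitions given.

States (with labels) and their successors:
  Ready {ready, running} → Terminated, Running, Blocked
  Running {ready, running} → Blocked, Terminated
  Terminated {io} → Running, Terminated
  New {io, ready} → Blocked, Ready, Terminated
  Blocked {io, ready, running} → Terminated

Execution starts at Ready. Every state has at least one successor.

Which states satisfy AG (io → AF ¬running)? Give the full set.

{Ready, Running, Terminated, New, Blocked}

States satisfying io → AF ¬running: {Ready, Running, Terminated, New, Blocked}.
States satisfying AG (io → AF ¬running): {Ready, Running, Terminated, New, Blocked}.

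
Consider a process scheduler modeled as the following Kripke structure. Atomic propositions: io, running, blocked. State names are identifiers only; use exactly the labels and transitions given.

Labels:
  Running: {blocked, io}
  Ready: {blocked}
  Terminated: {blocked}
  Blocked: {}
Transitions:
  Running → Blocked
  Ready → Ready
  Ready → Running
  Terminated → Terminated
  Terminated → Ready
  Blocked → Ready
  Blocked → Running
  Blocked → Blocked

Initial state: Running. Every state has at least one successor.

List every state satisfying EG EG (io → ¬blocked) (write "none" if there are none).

{Ready, Terminated, Blocked}

States satisfying EG (io → ¬blocked): {Ready, Terminated, Blocked}.
States satisfying EG EG (io → ¬blocked): {Ready, Terminated, Blocked}.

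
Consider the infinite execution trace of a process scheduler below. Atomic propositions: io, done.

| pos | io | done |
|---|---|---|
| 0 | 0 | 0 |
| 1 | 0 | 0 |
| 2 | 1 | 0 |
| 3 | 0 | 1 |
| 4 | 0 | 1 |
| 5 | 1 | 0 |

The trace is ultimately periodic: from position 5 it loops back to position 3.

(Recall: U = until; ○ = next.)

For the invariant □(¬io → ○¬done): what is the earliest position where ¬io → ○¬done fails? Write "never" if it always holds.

3

Check ¬io → ○¬done at each position in order: 0 ✓, 1 ✓, 2 ✓.
At position 3 the labels are {done} and the next position 4 has {done}, so ¬io → ○¬done is false there. This is the first violation.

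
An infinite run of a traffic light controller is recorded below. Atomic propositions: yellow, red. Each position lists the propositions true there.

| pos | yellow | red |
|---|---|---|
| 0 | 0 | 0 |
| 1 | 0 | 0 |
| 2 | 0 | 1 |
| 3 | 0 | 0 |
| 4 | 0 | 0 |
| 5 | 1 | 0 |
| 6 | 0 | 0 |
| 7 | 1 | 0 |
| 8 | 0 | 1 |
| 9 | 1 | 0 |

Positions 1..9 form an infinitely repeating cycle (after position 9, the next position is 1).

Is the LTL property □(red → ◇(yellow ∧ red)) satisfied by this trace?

Violated

red → ◇(yellow ∧ red) must hold at every position from 0 onward. It fails at position 2, so □(red → ◇(yellow ∧ red)) is false.
Positions where red holds: 2, 8.
Check ◇(yellow ∧ red) at each: 2→fails, 8→fails.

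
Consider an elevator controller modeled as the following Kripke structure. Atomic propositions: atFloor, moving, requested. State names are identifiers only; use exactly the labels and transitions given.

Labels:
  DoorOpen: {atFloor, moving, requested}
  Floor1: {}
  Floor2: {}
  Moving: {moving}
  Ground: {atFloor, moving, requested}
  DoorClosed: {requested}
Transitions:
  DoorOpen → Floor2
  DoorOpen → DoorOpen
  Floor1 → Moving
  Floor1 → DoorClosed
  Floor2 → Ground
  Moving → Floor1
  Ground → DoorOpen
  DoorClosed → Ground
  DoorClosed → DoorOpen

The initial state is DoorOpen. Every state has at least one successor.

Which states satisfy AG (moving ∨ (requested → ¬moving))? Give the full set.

{DoorOpen, Floor1, Floor2, Moving, Ground, DoorClosed}

States satisfying moving ∨ (requested → ¬moving): {DoorOpen, Floor1, Floor2, Moving, Ground, DoorClosed}.
States satisfying AG (moving ∨ (requested → ¬moving)): {DoorOpen, Floor1, Floor2, Moving, Ground, DoorClosed}.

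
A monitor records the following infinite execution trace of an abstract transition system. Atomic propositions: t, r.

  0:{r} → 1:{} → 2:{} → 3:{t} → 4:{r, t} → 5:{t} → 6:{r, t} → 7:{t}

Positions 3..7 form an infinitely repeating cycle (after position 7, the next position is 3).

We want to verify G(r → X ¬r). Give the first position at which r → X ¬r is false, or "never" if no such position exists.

never

r → X ¬r holds at every position 0..7, and those are all the positions the trace ever visits, so the invariant G(r → X ¬r) is never violated.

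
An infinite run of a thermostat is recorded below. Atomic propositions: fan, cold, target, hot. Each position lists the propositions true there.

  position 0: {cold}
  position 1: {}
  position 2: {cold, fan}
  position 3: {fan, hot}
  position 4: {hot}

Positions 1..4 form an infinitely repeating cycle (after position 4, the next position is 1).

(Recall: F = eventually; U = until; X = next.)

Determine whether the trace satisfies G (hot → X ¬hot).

hot → X ¬hot must hold at every position from 0 onward. It fails at position 3, so G (hot → X ¬hot) is false.
Positions where hot holds: 3, 4.
Check X ¬hot at each: 3→fails, 4→ok.

Violated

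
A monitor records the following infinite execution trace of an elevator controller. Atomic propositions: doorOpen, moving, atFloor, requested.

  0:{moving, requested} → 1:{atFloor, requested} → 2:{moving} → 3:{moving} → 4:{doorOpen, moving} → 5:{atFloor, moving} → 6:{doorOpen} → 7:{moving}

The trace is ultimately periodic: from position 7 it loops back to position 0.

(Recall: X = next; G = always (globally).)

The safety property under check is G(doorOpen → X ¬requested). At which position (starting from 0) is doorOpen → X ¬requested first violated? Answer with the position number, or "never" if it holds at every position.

doorOpen → X ¬requested holds at every position 0..7, and those are all the positions the trace ever visits, so the invariant G(doorOpen → X ¬requested) is never violated.

never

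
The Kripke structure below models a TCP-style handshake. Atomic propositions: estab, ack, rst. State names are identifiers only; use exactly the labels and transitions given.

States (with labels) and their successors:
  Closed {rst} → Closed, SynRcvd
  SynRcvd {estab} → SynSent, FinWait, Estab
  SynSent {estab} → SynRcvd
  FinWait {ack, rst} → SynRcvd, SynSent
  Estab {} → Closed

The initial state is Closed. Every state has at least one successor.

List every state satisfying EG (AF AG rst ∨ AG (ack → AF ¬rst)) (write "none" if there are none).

{Closed, SynRcvd, SynSent, FinWait, Estab}

States satisfying AF AG rst ∨ AG (ack → AF ¬rst): {Closed, SynRcvd, SynSent, FinWait, Estab}.
States satisfying EG (AF AG rst ∨ AG (ack → AF ¬rst)): {Closed, SynRcvd, SynSent, FinWait, Estab}.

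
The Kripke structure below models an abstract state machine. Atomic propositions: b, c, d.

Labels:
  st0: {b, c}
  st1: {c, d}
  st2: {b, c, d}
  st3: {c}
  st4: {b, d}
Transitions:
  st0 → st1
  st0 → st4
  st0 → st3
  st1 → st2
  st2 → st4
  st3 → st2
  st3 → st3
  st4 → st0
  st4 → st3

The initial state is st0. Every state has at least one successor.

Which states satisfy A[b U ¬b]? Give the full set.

States satisfying b: {st0, st2, st4}.
States satisfying ¬b: {st1, st3}.
States satisfying A[b U ¬b]: {st1, st3}.

{st1, st3}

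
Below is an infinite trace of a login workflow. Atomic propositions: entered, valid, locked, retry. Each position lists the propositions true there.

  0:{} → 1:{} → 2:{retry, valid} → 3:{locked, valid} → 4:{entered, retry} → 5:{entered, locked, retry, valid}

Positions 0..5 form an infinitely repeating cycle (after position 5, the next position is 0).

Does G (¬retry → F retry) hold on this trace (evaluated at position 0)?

¬retry → F retry holds at every position 0..5, and those are all positions ever visited, so G (¬retry → F retry) holds.
Positions where ¬retry holds: 0, 1, 3.
Check F retry at each: 0→ok, 1→ok, 3→ok.

Satisfied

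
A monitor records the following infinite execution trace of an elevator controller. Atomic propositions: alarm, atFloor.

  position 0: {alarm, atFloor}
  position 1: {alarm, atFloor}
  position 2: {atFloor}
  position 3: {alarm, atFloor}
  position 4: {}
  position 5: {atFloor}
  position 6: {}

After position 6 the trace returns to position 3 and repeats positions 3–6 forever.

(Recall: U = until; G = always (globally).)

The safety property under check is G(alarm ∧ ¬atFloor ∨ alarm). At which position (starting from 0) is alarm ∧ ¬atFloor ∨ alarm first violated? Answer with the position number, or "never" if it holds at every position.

Check alarm ∧ ¬atFloor ∨ alarm at each position in order: 0 ✓, 1 ✓.
At position 2 the labels are {atFloor}, so alarm ∧ ¬atFloor ∨ alarm is false there. This is the first violation.

2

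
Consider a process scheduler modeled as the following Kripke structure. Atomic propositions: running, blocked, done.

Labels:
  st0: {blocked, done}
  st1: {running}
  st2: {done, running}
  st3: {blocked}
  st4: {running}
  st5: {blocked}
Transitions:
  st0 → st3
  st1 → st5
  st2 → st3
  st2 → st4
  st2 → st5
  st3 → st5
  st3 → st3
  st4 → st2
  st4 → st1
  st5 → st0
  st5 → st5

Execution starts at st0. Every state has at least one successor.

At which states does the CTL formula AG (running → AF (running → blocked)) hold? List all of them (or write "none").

{st0, st1, st3, st5}

States satisfying running → AF (running → blocked): {st0, st1, st3, st5}.
States satisfying AG (running → AF (running → blocked)): {st0, st1, st3, st5}.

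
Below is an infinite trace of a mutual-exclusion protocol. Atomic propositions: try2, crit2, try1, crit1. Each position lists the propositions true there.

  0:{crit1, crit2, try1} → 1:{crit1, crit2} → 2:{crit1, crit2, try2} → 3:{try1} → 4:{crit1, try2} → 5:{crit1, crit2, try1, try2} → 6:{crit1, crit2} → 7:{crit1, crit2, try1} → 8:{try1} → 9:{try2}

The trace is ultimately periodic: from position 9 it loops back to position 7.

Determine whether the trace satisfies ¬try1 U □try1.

Walking from position 0: at position 0, □try1 has not yet held and ¬try1 fails, so ¬try1 U □try1 is false.

Does not hold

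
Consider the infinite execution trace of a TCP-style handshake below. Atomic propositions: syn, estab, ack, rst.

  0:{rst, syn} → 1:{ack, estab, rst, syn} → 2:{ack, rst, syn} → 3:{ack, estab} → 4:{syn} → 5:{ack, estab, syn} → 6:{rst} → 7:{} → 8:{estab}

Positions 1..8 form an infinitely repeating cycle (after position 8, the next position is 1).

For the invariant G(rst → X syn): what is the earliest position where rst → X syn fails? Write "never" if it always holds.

Check rst → X syn at each position in order: 0 ✓, 1 ✓.
At position 2 the labels are {ack, rst, syn} and the next position 3 has {ack, estab}, so rst → X syn is false there. This is the first violation.

2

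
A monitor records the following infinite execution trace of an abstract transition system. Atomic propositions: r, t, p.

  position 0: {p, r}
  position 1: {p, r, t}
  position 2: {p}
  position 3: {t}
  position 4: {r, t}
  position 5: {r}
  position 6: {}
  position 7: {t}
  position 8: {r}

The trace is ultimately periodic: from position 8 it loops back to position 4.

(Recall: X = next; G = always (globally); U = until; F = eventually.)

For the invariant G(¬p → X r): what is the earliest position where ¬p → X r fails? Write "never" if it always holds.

Check ¬p → X r at each position in order: 0 ✓, 1 ✓, 2 ✓, 3 ✓, 4 ✓.
At position 5 the labels are {r} and the next position 6 has {}, so ¬p → X r is false there. This is the first violation.

5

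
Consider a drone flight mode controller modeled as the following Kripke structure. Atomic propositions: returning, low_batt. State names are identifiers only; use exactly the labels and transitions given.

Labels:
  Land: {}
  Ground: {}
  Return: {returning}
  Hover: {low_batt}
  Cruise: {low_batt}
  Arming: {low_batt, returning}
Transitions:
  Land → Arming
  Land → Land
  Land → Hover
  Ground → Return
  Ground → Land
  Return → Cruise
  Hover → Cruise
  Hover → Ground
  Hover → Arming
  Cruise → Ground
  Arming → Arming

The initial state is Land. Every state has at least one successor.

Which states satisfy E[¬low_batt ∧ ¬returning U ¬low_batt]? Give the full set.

States satisfying ¬low_batt ∧ ¬returning: {Land, Ground}.
States satisfying ¬low_batt: {Land, Ground, Return}.
States satisfying E[¬low_batt ∧ ¬returning U ¬low_batt]: {Land, Ground, Return}.

{Land, Ground, Return}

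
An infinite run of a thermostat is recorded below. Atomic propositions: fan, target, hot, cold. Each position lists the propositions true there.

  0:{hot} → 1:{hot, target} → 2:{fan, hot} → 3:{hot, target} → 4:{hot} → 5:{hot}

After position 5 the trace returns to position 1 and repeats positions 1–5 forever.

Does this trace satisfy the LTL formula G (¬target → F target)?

¬target → F target holds at every position 0..5, and those are all positions ever visited, so G (¬target → F target) holds.
Positions where ¬target holds: 0, 2, 4, 5.
Check F target at each: 0→ok, 2→ok, 4→ok, 5→ok.

Satisfied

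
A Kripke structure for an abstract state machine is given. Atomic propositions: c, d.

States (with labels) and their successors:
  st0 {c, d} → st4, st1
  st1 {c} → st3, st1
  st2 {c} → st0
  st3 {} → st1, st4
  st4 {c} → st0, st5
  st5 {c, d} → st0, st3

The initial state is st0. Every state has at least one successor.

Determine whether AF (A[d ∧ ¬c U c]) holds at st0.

States satisfying A[d ∧ ¬c U c]: {st0, st1, st2, st4, st5}.
States satisfying AF (A[d ∧ ¬c U c]): {st0, st1, st2, st3, st4, st5}.
st0 ∈ Sat(AF (A[d ∧ ¬c U c])).

Satisfied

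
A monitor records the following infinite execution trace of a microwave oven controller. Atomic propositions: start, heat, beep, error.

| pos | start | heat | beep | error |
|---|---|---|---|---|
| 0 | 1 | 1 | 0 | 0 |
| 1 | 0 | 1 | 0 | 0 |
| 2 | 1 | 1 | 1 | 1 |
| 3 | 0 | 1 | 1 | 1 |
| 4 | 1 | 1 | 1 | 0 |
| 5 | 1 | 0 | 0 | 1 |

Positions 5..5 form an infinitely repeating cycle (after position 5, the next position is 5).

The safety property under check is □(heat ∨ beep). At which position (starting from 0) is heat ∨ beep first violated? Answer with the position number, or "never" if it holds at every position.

5

Check heat ∨ beep at each position in order: 0 ✓, 1 ✓, 2 ✓, 3 ✓, 4 ✓.
At position 5 the labels are {error, start}, so heat ∨ beep is false there. This is the first violation.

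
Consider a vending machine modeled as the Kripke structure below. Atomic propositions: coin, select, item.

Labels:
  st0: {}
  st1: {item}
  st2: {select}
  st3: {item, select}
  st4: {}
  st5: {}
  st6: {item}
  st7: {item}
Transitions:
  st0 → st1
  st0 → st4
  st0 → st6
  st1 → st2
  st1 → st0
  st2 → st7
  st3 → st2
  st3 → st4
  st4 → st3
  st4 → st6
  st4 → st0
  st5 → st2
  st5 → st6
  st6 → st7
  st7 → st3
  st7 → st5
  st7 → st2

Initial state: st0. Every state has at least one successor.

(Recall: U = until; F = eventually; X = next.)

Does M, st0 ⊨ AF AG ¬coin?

States satisfying AG ¬coin: {st0, st1, st2, st3, st4, st5, st6, st7}.
States satisfying AF AG ¬coin: {st0, st1, st2, st3, st4, st5, st6, st7}.
st0 ∈ Sat(AF AG ¬coin).

Yes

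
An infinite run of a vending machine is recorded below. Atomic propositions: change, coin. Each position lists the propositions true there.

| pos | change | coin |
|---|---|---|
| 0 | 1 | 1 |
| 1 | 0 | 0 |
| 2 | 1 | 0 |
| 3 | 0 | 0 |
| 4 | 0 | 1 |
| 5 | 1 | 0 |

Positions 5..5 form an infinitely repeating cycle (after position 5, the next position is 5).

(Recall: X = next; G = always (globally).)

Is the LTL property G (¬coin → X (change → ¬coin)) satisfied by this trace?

¬coin → X (change → ¬coin) holds at every position 0..5, and those are all positions ever visited, so G (¬coin → X (change → ¬coin)) holds.
Positions where ¬coin holds: 1, 2, 3, 5.
Check X (change → ¬coin) at each: 1→ok, 2→ok, 3→ok, 5→ok.

Holds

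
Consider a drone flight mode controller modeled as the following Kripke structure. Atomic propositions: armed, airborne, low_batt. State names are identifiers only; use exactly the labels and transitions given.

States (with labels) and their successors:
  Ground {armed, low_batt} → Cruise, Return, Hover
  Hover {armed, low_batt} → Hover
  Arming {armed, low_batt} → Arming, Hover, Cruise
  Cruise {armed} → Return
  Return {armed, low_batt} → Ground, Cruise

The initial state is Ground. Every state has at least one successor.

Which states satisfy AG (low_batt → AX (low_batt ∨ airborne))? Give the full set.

States satisfying low_batt → AX (low_batt ∨ airborne): {Hover, Cruise}.
States satisfying AG (low_batt → AX (low_batt ∨ airborne)): {Hover}.

{Hover}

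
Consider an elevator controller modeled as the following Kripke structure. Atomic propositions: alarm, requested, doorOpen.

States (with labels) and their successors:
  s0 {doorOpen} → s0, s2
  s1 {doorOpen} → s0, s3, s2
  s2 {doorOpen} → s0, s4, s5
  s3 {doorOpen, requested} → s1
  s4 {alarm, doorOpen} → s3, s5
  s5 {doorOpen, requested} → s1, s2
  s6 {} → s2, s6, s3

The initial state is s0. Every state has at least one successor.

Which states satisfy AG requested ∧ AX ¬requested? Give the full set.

none

States satisfying requested: {s3, s5}.
States satisfying AG requested: ∅.
States satisfying ¬requested: {s0, s1, s2, s4, s6}.
States satisfying AX ¬requested: {s0, s3, s5}.
States satisfying AG requested ∧ AX ¬requested: ∅.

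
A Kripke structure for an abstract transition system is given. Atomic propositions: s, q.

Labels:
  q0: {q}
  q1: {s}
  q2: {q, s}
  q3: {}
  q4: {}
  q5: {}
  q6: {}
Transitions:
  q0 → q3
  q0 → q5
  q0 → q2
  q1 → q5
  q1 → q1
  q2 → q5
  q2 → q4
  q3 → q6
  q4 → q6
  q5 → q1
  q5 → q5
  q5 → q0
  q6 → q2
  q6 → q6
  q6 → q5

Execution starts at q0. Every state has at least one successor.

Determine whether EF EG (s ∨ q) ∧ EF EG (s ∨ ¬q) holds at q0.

Satisfied

States satisfying EG (s ∨ q): {q1}.
States satisfying EF EG (s ∨ q): {q0, q1, q2, q3, q4, q5, q6}.
States satisfying EG (s ∨ ¬q): {q1, q2, q3, q4, q5, q6}.
States satisfying EF EG (s ∨ ¬q): {q0, q1, q2, q3, q4, q5, q6}.
States satisfying EF EG (s ∨ q) ∧ EF EG (s ∨ ¬q): {q0, q1, q2, q3, q4, q5, q6}.
q0 ∈ Sat(EF EG (s ∨ q) ∧ EF EG (s ∨ ¬q)).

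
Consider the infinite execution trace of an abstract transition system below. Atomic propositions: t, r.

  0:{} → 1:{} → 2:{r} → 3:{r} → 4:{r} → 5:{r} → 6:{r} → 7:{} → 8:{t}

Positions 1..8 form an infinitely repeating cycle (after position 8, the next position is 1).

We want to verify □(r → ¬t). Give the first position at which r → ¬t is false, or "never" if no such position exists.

r → ¬t holds at every position 0..8, and those are all the positions the trace ever visits, so the invariant □(r → ¬t) is never violated.

never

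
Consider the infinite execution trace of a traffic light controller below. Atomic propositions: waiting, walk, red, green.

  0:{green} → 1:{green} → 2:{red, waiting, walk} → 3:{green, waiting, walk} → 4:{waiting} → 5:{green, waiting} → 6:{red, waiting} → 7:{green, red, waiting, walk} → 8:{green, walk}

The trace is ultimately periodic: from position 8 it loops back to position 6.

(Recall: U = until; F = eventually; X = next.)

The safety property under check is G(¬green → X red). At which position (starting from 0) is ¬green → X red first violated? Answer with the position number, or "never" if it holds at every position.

2

Check ¬green → X red at each position in order: 0 ✓, 1 ✓.
At position 2 the labels are {red, waiting, walk} and the next position 3 has {green, waiting, walk}, so ¬green → X red is false there. This is the first violation.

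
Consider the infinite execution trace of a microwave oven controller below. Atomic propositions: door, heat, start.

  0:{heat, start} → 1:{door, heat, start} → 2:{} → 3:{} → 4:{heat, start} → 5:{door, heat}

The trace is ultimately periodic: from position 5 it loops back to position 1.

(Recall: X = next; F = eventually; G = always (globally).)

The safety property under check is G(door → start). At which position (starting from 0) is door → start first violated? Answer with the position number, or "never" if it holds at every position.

5

Check door → start at each position in order: 0 ✓, 1 ✓, 2 ✓, 3 ✓, 4 ✓.
At position 5 the labels are {door, heat}, so door → start is false there. This is the first violation.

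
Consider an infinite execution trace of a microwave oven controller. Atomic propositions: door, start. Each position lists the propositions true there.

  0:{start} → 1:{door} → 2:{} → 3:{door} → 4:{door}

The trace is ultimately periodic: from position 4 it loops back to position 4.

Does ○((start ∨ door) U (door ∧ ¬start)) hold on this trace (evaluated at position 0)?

The position after 0 is 1; (start ∨ door) U (door ∧ ¬start) is true there.

Yes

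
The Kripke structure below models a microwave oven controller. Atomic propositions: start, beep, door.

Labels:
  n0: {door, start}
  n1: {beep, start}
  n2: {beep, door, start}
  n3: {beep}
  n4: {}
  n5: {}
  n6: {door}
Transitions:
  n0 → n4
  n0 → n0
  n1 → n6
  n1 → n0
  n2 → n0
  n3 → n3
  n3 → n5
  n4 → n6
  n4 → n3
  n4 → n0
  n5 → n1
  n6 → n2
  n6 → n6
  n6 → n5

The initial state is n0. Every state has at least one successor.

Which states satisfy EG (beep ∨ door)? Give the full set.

States satisfying beep ∨ door: {n0, n1, n2, n3, n6}.
States satisfying EG (beep ∨ door): {n0, n1, n2, n3, n6}.

{n0, n1, n2, n3, n6}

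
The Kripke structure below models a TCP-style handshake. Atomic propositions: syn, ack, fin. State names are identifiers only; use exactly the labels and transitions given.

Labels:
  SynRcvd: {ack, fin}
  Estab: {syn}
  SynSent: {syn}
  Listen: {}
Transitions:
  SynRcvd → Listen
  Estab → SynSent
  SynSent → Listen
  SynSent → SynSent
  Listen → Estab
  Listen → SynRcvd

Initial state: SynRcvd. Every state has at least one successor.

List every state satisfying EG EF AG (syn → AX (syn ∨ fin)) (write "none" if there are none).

none

States satisfying EF AG (syn → AX (syn ∨ fin)): ∅.
States satisfying EG EF AG (syn → AX (syn ∨ fin)): ∅.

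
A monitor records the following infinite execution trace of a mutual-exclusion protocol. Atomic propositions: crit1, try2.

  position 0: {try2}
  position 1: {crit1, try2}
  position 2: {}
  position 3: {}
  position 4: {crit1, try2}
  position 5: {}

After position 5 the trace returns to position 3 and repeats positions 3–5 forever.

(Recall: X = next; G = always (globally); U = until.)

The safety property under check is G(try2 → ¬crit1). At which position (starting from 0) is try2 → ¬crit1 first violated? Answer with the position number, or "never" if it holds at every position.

1

Check try2 → ¬crit1 at each position in order: 0 ✓.
At position 1 the labels are {crit1, try2}, so try2 → ¬crit1 is false there. This is the first violation.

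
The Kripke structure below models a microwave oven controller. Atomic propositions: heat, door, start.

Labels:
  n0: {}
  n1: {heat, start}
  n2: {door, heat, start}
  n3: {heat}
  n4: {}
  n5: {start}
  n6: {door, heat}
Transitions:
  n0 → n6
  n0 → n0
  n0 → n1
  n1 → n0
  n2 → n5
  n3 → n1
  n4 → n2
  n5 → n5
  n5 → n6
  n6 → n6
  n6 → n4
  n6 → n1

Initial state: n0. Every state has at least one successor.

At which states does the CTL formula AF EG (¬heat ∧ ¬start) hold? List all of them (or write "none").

{n0, n1, n3}

States satisfying EG (¬heat ∧ ¬start): {n0}.
States satisfying AF EG (¬heat ∧ ¬start): {n0, n1, n3}.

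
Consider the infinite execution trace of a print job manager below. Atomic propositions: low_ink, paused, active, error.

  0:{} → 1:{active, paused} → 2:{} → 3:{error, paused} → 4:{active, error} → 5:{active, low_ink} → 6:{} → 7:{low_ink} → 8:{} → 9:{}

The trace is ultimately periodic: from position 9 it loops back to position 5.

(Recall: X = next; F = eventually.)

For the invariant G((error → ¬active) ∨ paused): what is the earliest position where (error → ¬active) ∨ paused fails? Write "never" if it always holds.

4

Check (error → ¬active) ∨ paused at each position in order: 0 ✓, 1 ✓, 2 ✓, 3 ✓.
At position 4 the labels are {active, error}, so (error → ¬active) ∨ paused is false there. This is the first violation.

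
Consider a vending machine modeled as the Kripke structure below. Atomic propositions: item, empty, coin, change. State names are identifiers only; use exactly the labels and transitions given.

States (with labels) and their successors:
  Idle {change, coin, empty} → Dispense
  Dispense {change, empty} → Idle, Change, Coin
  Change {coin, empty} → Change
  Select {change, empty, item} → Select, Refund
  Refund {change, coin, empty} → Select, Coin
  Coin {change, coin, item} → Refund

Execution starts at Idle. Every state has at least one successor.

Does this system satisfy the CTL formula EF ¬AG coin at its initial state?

States satisfying ¬AG coin: {Idle, Dispense, Select, Refund, Coin}.
States satisfying EF ¬AG coin: {Idle, Dispense, Select, Refund, Coin}.
Some path from Idle reaches a state where ¬AG coin holds.
Idle ∈ Sat(EF ¬AG coin).

Yes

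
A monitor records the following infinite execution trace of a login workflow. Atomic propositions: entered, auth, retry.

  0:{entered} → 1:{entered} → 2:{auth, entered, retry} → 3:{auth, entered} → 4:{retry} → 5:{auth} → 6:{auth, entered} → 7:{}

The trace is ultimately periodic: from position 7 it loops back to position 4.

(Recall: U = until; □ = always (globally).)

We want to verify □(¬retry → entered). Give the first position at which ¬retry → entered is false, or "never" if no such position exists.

5

Check ¬retry → entered at each position in order: 0 ✓, 1 ✓, 2 ✓, 3 ✓, 4 ✓.
At position 5 the labels are {auth}, so ¬retry → entered is false there. This is the first violation.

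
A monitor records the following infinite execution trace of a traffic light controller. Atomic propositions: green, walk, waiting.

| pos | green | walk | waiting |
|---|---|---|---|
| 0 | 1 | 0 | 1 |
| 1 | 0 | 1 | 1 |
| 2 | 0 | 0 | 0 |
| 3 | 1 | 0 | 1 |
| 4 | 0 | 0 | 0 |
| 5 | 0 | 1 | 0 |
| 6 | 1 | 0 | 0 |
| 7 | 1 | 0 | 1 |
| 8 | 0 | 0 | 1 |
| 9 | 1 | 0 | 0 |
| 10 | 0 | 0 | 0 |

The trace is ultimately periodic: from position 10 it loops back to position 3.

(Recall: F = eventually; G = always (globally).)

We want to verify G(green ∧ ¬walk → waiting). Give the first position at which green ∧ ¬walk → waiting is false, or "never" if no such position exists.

Check green ∧ ¬walk → waiting at each position in order: 0 ✓, 1 ✓, 2 ✓, 3 ✓, 4 ✓, 5 ✓.
At position 6 the labels are {green}, so green ∧ ¬walk → waiting is false there. This is the first violation.

6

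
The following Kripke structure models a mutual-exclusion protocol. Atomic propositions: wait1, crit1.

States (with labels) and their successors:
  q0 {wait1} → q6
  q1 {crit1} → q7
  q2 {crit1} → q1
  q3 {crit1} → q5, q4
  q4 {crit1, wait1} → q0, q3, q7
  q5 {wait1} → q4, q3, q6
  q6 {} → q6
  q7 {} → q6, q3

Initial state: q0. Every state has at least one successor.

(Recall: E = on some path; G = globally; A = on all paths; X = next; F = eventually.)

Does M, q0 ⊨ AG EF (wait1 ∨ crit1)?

States satisfying EF (wait1 ∨ crit1): {q0, q1, q2, q3, q4, q5, q7}.
States satisfying AG EF (wait1 ∨ crit1): ∅.
q6 is reachable from q0 and violates EF (wait1 ∨ crit1), so AG fails at q0.
q0 ∉ Sat(AG EF (wait1 ∨ crit1)).

No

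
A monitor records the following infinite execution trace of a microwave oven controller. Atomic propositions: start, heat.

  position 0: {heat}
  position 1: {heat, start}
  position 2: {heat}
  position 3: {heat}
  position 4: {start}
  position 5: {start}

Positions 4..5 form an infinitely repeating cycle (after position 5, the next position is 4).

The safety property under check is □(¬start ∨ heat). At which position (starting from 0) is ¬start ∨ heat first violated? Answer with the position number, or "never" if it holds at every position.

4

Check ¬start ∨ heat at each position in order: 0 ✓, 1 ✓, 2 ✓, 3 ✓.
At position 4 the labels are {start}, so ¬start ∨ heat is false there. This is the first violation.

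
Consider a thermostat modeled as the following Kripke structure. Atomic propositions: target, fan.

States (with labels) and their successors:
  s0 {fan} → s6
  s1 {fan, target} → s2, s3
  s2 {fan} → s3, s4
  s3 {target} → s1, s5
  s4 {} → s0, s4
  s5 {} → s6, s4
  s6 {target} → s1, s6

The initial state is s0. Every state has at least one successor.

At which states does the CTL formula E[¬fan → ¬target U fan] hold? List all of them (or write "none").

States satisfying ¬fan → ¬target: {s0, s1, s2, s4, s5}.
States satisfying fan: {s0, s1, s2}.
States satisfying E[¬fan → ¬target U fan]: {s0, s1, s2, s4, s5}.

{s0, s1, s2, s4, s5}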